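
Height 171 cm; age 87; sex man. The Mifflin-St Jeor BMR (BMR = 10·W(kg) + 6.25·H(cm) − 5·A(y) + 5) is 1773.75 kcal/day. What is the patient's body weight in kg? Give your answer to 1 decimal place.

113.5 kg

1773.75 = 10·W + 6.25(171) − 5(87) + 5
10·W = 1773.75 − 638.75 = 1135, so W = 113.5 kg.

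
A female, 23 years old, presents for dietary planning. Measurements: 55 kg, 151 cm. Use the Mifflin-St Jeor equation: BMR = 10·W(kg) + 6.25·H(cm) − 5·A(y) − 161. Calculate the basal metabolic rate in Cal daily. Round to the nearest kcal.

Mifflin-St Jeor (female): BMR = 10(55) + 6.25(151) − 5(23) − 161 = 550 + 943.75 − 115 − 161 = 1217.75 kcal/day.

1218 Cal daily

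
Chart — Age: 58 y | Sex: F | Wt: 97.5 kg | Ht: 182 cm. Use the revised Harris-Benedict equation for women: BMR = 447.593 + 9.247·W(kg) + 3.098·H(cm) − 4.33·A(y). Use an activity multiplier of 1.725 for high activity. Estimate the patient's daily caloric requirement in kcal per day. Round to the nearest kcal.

Harris-Benedict: BMR = 447.593 + 9.247(97.5) + 3.098(182) − 4.33(58) = 1661.8715 kcal/day.
TEE = BMR × activity factor = 1661.8715 × 1.725 = 2866.7283 kcal/day.

2867 kcal per day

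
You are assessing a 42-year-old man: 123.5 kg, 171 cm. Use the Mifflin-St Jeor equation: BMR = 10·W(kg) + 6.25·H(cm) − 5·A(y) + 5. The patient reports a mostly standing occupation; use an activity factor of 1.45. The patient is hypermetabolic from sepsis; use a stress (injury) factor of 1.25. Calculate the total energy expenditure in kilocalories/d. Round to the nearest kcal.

3804 kilocalories/d

Mifflin-St Jeor (male): BMR = 10(123.5) + 6.25(171) − 5(42) + 5 = 1235 + 1068.75 − 210 + 5 = 2098.75 kcal/day.
TEE = BMR × activity factor = 2098.75 × 1.45 = 3043.1875 kcal/day.
Apply stress factor: 3043.1875 × 1.25 = 3803.9844 kcal/day.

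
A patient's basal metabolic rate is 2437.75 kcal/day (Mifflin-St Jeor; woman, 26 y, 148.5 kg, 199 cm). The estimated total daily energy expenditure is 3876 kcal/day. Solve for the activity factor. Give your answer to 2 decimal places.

1.59

Activity factor = TEE ÷ BMR = 3876 ÷ 2437.75 = 1.59.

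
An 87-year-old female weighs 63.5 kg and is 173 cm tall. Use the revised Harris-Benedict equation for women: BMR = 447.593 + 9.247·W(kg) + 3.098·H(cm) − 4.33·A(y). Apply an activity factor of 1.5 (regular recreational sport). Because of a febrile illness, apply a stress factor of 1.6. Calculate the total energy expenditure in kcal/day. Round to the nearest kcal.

2866 kcal/day

Harris-Benedict: BMR = 447.593 + 9.247(63.5) + 3.098(173) − 4.33(87) = 1194.0215 kcal/day.
TEE = BMR × activity factor = 1194.0215 × 1.5 = 1791.0323 kcal/day.
Apply stress factor: 1791.0323 × 1.6 = 2865.6516 kcal/day.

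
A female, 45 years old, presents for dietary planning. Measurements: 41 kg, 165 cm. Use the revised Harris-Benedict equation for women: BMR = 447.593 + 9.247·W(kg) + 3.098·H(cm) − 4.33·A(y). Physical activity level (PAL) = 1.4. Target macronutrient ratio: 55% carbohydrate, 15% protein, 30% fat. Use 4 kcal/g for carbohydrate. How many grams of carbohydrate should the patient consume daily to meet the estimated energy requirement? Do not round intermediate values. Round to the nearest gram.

Harris-Benedict: BMR = 447.593 + 9.247(41) + 3.098(165) − 4.33(45) = 1143.04 kcal/day.
TEE = 1143.04 × 1.4 = 1600.256 kcal/day.
Carbohydrate energy = 55% × 1600.256 = 880.1408 kcal.
Carbohydrate = 880.1408 ÷ 4 kcal/g = 220.0352 g.

220 g/day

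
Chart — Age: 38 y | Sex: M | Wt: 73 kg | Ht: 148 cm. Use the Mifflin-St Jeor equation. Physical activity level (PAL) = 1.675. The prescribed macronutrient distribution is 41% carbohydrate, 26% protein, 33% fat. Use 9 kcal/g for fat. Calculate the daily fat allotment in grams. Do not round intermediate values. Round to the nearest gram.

Mifflin-St Jeor (male): BMR = 10(73) + 6.25(148) − 5(38) + 5 = 730 + 925 − 190 + 5 = 1470 kcal/day.
TEE = 1470 × 1.675 = 2462.25 kcal/day.
Fat energy = 33% × 2462.25 = 812.5425 kcal.
Fat = 812.5425 ÷ 9 kcal/g = 90.2825 g.

90 g/day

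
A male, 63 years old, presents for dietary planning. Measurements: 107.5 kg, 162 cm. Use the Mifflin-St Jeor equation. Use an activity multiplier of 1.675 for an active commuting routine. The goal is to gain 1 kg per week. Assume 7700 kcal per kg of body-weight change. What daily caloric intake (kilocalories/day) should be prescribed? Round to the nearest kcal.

4077 kilocalories/day

Mifflin-St Jeor (male): BMR = 10(107.5) + 6.25(162) − 5(63) + 5 = 1075 + 1012.5 − 315 + 5 = 1777.5 kcal/day.
TEE = 1777.5 × 1.675 = 2977.3125 kcal/day.
Required daily surplus = 1 × 7700 ÷ 7 = 1100 kcal/day.
Target intake = 2977.3125 + 1100 = 4077.3125 kcal/day.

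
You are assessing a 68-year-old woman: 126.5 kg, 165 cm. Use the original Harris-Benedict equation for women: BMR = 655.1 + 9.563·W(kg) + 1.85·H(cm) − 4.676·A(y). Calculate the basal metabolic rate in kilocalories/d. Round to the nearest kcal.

Harris-Benedict: BMR = 655.1 + 9.563(126.5) + 1.85(165) − 4.676(68) = 1852.1015 kcal/day.

1852 kilocalories/d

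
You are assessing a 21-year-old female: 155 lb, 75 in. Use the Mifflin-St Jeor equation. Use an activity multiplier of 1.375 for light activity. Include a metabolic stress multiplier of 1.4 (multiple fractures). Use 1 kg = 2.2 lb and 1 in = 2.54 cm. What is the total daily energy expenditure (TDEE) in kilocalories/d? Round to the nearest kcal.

Convert to metric: weight = 155 ÷ 2.2 = 70.4545 kg; height = 75 × 2.54 = 190.5 cm.
Mifflin-St Jeor (female): BMR = 10(70.4545) + 6.25(190.5) − 5(21) − 161 = 704.5455 + 1190.625 − 105 − 161 = 1629.1705 kcal/day.
TEE = BMR × activity factor = 1629.1705 × 1.375 = 2240.1094 kcal/day.
Apply stress factor: 2240.1094 × 1.4 = 3136.1531 kcal/day.

3136 kilocalories/d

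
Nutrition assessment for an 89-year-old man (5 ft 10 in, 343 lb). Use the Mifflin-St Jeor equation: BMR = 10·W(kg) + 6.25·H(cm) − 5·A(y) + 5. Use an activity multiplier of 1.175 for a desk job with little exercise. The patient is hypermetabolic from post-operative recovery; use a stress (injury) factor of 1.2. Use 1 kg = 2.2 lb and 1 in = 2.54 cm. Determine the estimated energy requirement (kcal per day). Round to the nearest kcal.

Convert to metric: weight = 343 ÷ 2.2 = 155.9091 kg; height = (5×12 + 10) × 2.54 = 70 × 2.54 = 177.8 cm.
Mifflin-St Jeor (male): BMR = 10(155.9091) + 6.25(177.8) − 5(89) + 5 = 1559.0909 + 1111.25 − 445 + 5 = 2230.3409 kcal/day.
TEE = BMR × activity factor = 2230.3409 × 1.175 = 2620.6506 kcal/day.
Apply stress factor: 2620.6506 × 1.2 = 3144.7807 kcal/day.

3145 kcal per day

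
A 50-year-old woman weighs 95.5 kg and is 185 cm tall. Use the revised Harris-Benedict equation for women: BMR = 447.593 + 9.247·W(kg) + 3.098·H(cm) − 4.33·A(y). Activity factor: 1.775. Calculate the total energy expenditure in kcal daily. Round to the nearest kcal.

Harris-Benedict: BMR = 447.593 + 9.247(95.5) + 3.098(185) − 4.33(50) = 1687.3115 kcal/day.
TEE = BMR × activity factor = 1687.3115 × 1.775 = 2994.9779 kcal/day.

2995 kcal daily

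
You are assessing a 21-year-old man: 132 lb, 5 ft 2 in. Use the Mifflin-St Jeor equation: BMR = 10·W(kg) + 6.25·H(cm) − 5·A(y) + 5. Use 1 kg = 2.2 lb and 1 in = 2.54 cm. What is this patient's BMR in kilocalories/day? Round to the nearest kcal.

Convert to metric: weight = 132 ÷ 2.2 = 60 kg; height = (5×12 + 2) × 2.54 = 62 × 2.54 = 157.48 cm.
Mifflin-St Jeor (male): BMR = 10(60) + 6.25(157.48) − 5(21) + 5 = 600 + 984.25 − 105 + 5 = 1484.25 kcal/day.

1484 kilocalories/day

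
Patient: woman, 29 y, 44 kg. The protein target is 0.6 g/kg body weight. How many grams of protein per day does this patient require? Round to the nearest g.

Protein = 0.6 g/kg × 44 kg = 26.4 g/day.

26 g/day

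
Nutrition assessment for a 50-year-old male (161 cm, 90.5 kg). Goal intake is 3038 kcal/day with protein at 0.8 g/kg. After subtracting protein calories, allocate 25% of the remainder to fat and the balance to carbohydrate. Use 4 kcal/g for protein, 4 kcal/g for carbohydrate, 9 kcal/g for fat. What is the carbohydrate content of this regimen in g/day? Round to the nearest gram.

515 g/day

Protein = 0.8 × 90.5 = 72.4 g → 72.4 × 4 = 289.6 kcal.
Non-protein calories = 3038 − 289.6 = 2748.4 kcal.
Fat: 25% × 2748.4 = 687.1 kcal; carbohydrate: 2061.3 kcal.
Carbohydrate: 2061.3 kcal ÷ 4 kcal/g = 515.325 g.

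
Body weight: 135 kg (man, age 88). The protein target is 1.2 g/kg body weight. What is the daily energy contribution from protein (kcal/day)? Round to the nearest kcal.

Protein = 1.2 g/kg × 135 kg = 162 g/day.
Protein energy = 162 g × 4 kcal/g = 648 kcal/day.

648 kcal/day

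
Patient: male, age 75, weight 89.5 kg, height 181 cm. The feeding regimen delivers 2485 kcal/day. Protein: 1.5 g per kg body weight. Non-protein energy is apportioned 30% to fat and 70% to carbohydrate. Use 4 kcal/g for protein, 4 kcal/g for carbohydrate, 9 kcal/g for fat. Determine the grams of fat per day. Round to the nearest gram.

Protein = 1.5 × 89.5 = 134.25 g → 134.25 × 4 = 537 kcal.
Non-protein calories = 2485 − 537 = 1948 kcal.
Fat: 30% × 1948 = 584.4 kcal; carbohydrate: 1363.6 kcal.
Fat: 584.4 kcal ÷ 9 kcal/g = 64.9333 g.

65 g/day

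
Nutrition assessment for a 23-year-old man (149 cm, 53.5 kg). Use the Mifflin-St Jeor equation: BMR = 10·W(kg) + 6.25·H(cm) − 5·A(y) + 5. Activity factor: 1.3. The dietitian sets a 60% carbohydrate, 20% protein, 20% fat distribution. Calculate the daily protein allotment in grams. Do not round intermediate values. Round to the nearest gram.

88 g/day

Mifflin-St Jeor (male): BMR = 10(53.5) + 6.25(149) − 5(23) + 5 = 535 + 931.25 − 115 + 5 = 1356.25 kcal/day.
TEE = 1356.25 × 1.3 = 1763.125 kcal/day.
Protein energy = 20% × 1763.125 = 352.625 kcal.
Protein = 352.625 ÷ 4 kcal/g = 88.1563 g.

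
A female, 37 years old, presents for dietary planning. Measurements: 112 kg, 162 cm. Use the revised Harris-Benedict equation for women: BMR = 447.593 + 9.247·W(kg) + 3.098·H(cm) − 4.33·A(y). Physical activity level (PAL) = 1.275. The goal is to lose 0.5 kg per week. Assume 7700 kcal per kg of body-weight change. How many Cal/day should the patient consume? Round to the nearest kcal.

1777 Cal/day

Harris-Benedict: BMR = 447.593 + 9.247(112) + 3.098(162) − 4.33(37) = 1824.923 kcal/day.
TEE = 1824.923 × 1.275 = 2326.7768 kcal/day.
Required daily deficit = 0.5 × 7700 ÷ 7 = 550 kcal/day.
Target intake = 2326.7768 − 550 = 1776.7768 kcal/day.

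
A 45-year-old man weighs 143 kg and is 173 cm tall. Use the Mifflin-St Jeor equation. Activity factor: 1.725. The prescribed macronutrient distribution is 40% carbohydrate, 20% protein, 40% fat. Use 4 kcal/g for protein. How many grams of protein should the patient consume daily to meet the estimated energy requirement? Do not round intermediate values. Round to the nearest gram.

Mifflin-St Jeor (male): BMR = 10(143) + 6.25(173) − 5(45) + 5 = 1430 + 1081.25 − 225 + 5 = 2291.25 kcal/day.
TEE = 2291.25 × 1.725 = 3952.4063 kcal/day.
Protein energy = 20% × 3952.4063 = 790.4813 kcal.
Protein = 790.4813 ÷ 4 kcal/g = 197.6203 g.

198 g/day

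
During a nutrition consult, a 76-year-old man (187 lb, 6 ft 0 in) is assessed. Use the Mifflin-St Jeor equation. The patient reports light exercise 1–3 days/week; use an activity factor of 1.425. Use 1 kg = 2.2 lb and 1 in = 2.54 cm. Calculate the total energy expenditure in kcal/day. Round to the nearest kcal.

2306 kcal/day

Convert to metric: weight = 187 ÷ 2.2 = 85 kg; height = (6×12 + 0) × 2.54 = 72 × 2.54 = 182.88 cm.
Mifflin-St Jeor (male): BMR = 10(85) + 6.25(182.88) − 5(76) + 5 = 850 + 1143 − 380 + 5 = 1618 kcal/day.
TEE = BMR × activity factor = 1618 × 1.425 = 2305.65 kcal/day.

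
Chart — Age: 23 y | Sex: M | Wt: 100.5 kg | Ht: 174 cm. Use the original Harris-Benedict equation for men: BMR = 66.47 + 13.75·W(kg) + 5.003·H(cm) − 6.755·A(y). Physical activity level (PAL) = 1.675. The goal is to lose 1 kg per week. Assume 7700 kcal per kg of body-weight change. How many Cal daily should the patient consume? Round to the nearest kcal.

2524 Cal daily

Harris-Benedict: BMR = 66.47 + 13.75(100.5) + 5.003(174) − 6.755(23) = 2163.502 kcal/day.
TEE = 2163.502 × 1.675 = 3623.8659 kcal/day.
Required daily deficit = 1 × 7700 ÷ 7 = 1100 kcal/day.
Target intake = 3623.8659 − 1100 = 2523.8659 kcal/day.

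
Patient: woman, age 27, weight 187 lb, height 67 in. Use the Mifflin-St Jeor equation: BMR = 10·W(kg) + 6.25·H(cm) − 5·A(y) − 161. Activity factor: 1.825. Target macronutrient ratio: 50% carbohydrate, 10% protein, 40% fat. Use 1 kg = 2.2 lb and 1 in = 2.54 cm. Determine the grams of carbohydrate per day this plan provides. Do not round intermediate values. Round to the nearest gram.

Convert to metric: weight = 187 ÷ 2.2 = 85 kg; height = 67 × 2.54 = 170.18 cm.
Mifflin-St Jeor (female): BMR = 10(85) + 6.25(170.18) − 5(27) − 161 = 850 + 1063.625 − 135 − 161 = 1617.625 kcal/day.
TEE = 1617.625 × 1.825 = 2952.1656 kcal/day.
Carbohydrate energy = 50% × 2952.1656 = 1476.0828 kcal.
Carbohydrate = 1476.0828 ÷ 4 kcal/g = 369.0207 g.

369 g/day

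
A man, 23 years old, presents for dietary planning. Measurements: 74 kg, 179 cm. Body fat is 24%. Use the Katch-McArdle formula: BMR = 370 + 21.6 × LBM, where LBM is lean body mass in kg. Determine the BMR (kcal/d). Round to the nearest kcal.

1585 kcal/d

LBM = 74 × (1 − 0.24) = 56.24 kg. Katch-McArdle: BMR = 370 + 21.6 × 56.24 = 1584.784 kcal/day.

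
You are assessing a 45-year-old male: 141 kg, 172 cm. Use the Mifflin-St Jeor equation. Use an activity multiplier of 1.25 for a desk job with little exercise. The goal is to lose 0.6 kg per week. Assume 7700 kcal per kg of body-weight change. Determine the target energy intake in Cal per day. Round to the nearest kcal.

2171 Cal per day

Mifflin-St Jeor (male): BMR = 10(141) + 6.25(172) − 5(45) + 5 = 1410 + 1075 − 225 + 5 = 2265 kcal/day.
TEE = 2265 × 1.25 = 2831.25 kcal/day.
Required daily deficit = 0.6 × 7700 ÷ 7 = 660 kcal/day.
Target intake = 2831.25 − 660 = 2171.25 kcal/day.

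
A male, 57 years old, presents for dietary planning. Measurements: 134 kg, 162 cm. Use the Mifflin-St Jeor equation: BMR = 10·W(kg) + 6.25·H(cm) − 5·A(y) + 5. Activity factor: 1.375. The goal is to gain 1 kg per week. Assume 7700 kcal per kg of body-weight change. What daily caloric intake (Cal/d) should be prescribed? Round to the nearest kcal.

Mifflin-St Jeor (male): BMR = 10(134) + 6.25(162) − 5(57) + 5 = 1340 + 1012.5 − 285 + 5 = 2072.5 kcal/day.
TEE = 2072.5 × 1.375 = 2849.6875 kcal/day.
Required daily surplus = 1 × 7700 ÷ 7 = 1100 kcal/day.
Target intake = 2849.6875 + 1100 = 3949.6875 kcal/day.

3950 Cal/d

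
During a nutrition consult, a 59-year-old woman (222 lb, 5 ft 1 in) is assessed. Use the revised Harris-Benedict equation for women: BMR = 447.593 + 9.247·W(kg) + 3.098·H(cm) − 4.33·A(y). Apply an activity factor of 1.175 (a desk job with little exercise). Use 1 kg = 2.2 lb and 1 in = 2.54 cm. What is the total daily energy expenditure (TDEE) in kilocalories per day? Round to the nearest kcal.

1886 kilocalories per day

Convert to metric: weight = 222 ÷ 2.2 = 100.9091 kg; height = (5×12 + 1) × 2.54 = 61 × 2.54 = 154.94 cm.
Harris-Benedict: BMR = 447.593 + 9.247(100.9091) + 3.098(154.94) − 4.33(59) = 1605.2335 kcal/day.
TEE = BMR × activity factor = 1605.2335 × 1.175 = 1886.1493 kcal/day.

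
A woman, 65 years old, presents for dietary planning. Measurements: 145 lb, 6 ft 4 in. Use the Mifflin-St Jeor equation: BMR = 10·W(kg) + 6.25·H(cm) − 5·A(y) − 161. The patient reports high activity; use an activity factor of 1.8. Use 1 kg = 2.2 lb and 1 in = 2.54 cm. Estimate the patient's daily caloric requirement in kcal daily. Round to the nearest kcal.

Convert to metric: weight = 145 ÷ 2.2 = 65.9091 kg; height = (6×12 + 4) × 2.54 = 76 × 2.54 = 193.04 cm.
Mifflin-St Jeor (female): BMR = 10(65.9091) + 6.25(193.04) − 5(65) − 161 = 659.0909 + 1206.5 − 325 − 161 = 1379.5909 kcal/day.
TEE = BMR × activity factor = 1379.5909 × 1.8 = 2483.2636 kcal/day.

2483 kcal daily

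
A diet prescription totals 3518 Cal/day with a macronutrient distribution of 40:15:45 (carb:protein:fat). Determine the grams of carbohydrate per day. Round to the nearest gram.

352 g/day

Carbohydrate energy = 40% × 3518 = 1407.2 kcal.
At 4 kcal/g: 1407.2 ÷ 4 = 351.8 g.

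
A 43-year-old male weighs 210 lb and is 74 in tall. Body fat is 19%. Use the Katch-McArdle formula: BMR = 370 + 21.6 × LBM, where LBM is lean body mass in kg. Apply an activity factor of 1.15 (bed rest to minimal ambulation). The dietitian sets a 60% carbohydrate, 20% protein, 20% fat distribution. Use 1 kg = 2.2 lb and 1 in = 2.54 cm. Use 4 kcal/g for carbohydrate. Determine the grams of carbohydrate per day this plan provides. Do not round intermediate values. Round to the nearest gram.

352 g/day

Convert to metric: weight = 210 ÷ 2.2 = 95.4545 kg; height = 74 × 2.54 = 187.96 cm.
LBM = 95.4545 × (1 − 0.19) = 77.3182 kg. Katch-McArdle: BMR = 370 + 21.6 × 77.3182 = 2040.0727 kcal/day.
TEE = 2040.0727 × 1.15 = 2346.0836 kcal/day.
Carbohydrate energy = 60% × 2346.0836 = 1407.6502 kcal.
Carbohydrate = 1407.6502 ÷ 4 kcal/g = 351.9125 g.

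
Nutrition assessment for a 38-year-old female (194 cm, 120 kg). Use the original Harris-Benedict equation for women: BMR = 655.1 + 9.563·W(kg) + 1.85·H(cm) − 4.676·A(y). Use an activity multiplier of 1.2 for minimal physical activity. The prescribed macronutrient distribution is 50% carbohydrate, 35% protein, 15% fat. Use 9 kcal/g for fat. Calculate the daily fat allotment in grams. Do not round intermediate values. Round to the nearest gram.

Harris-Benedict: BMR = 655.1 + 9.563(120) + 1.85(194) − 4.676(38) = 1983.872 kcal/day.
TEE = 1983.872 × 1.2 = 2380.6464 kcal/day.
Fat energy = 15% × 2380.6464 = 357.097 kcal.
Fat = 357.097 ÷ 9 kcal/g = 39.6774 g.

40 g/day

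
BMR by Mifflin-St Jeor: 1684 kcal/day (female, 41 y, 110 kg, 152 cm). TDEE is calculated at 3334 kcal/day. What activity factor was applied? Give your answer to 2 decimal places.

1.98

Activity factor = TEE ÷ BMR = 3334 ÷ 1684 = 1.98.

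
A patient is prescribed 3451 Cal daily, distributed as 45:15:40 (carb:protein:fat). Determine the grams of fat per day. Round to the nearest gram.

Fat energy = 40% × 3451 = 1380.4 kcal.
At 9 kcal/g: 1380.4 ÷ 9 = 153.3778 g.

153 g/day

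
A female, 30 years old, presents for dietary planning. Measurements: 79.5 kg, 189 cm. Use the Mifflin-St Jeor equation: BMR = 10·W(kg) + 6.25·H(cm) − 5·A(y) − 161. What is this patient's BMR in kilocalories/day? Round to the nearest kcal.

Mifflin-St Jeor (female): BMR = 10(79.5) + 6.25(189) − 5(30) − 161 = 795 + 1181.25 − 150 − 161 = 1665.25 kcal/day.

1665 kilocalories/day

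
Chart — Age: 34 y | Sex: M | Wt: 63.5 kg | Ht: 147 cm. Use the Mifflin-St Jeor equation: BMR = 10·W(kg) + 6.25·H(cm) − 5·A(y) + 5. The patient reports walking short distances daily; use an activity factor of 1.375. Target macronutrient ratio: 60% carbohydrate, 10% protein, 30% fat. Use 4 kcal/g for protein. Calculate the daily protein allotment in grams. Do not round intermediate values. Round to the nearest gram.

Mifflin-St Jeor (male): BMR = 10(63.5) + 6.25(147) − 5(34) + 5 = 635 + 918.75 − 170 + 5 = 1388.75 kcal/day.
TEE = 1388.75 × 1.375 = 1909.5313 kcal/day.
Protein energy = 10% × 1909.5313 = 190.9531 kcal.
Protein = 190.9531 ÷ 4 kcal/g = 47.7383 g.

48 g/day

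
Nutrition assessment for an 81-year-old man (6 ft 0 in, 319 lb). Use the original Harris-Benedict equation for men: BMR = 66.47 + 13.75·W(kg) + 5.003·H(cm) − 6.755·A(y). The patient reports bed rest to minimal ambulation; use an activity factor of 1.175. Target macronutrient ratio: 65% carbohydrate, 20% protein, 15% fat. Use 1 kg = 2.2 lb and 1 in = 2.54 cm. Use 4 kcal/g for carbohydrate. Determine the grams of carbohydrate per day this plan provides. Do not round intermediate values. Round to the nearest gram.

Convert to metric: weight = 319 ÷ 2.2 = 145 kg; height = (6×12 + 0) × 2.54 = 72 × 2.54 = 182.88 cm.
Harris-Benedict: BMR = 66.47 + 13.75(145) + 5.003(182.88) − 6.755(81) = 2428.0136 kcal/day.
TEE = 2428.0136 × 1.175 = 2852.916 kcal/day.
Carbohydrate energy = 65% × 2852.916 = 1854.3954 kcal.
Carbohydrate = 1854.3954 ÷ 4 kcal/g = 463.5989 g.

464 g/day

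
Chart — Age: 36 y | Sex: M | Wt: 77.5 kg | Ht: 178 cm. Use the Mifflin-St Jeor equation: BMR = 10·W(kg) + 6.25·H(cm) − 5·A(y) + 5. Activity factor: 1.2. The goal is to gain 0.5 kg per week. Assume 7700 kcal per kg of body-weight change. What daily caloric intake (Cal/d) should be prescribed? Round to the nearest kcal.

2605 Cal/d

Mifflin-St Jeor (male): BMR = 10(77.5) + 6.25(178) − 5(36) + 5 = 775 + 1112.5 − 180 + 5 = 1712.5 kcal/day.
TEE = 1712.5 × 1.2 = 2055 kcal/day.
Required daily surplus = 0.5 × 7700 ÷ 7 = 550 kcal/day.
Target intake = 2055 + 550 = 2605 kcal/day.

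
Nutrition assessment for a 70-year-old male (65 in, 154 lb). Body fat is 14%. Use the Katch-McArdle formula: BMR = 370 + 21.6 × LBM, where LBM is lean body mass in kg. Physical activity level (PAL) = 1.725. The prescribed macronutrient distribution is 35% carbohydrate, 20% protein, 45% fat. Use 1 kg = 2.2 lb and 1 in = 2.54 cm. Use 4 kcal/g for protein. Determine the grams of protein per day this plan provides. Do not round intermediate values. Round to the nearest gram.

144 g/day

Convert to metric: weight = 154 ÷ 2.2 = 70 kg; height = 65 × 2.54 = 165.1 cm.
LBM = 70 × (1 − 0.14) = 60.2 kg. Katch-McArdle: BMR = 370 + 21.6 × 60.2 = 1670.32 kcal/day.
TEE = 1670.32 × 1.725 = 2881.302 kcal/day.
Protein energy = 20% × 2881.302 = 576.2604 kcal.
Protein = 576.2604 ÷ 4 kcal/g = 144.0651 g.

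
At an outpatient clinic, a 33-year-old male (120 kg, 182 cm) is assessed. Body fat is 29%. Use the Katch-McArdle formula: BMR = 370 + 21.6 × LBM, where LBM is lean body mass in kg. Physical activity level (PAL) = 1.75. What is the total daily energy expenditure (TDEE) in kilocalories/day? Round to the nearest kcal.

LBM = 120 × (1 − 0.29) = 85.2 kg. Katch-McArdle: BMR = 370 + 21.6 × 85.2 = 2210.32 kcal/day.
TEE = BMR × activity factor = 2210.32 × 1.75 = 3868.06 kcal/day.

3868 kilocalories/day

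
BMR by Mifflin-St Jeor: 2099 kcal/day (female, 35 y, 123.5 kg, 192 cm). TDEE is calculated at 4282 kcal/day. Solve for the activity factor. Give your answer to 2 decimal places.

Activity factor = TEE ÷ BMR = 4282 ÷ 2099 = 2.04.

2.04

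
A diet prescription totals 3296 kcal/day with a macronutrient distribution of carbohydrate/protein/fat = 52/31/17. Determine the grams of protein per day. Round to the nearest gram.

Protein energy = 31% × 3296 = 1021.76 kcal.
At 4 kcal/g: 1021.76 ÷ 4 = 255.44 g.

255 g/day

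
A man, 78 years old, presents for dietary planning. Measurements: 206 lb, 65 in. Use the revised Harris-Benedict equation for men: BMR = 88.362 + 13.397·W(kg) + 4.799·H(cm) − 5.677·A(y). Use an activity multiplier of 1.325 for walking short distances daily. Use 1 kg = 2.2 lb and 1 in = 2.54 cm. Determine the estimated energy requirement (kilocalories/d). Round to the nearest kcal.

Convert to metric: weight = 206 ÷ 2.2 = 93.6364 kg; height = 65 × 2.54 = 165.1 cm.
Harris-Benedict: BMR = 88.362 + 13.397(93.6364) + 4.799(165.1) − 5.677(78) = 1692.3173 kcal/day.
TEE = BMR × activity factor = 1692.3173 × 1.325 = 2242.3204 kcal/day.

2242 kilocalories/d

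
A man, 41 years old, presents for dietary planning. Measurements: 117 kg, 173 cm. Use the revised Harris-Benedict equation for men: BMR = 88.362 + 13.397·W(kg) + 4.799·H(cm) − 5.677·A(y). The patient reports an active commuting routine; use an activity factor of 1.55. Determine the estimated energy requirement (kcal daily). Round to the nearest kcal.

Harris-Benedict: BMR = 88.362 + 13.397(117) + 4.799(173) − 5.677(41) = 2253.281 kcal/day.
TEE = BMR × activity factor = 2253.281 × 1.55 = 3492.5856 kcal/day.

3493 kcal daily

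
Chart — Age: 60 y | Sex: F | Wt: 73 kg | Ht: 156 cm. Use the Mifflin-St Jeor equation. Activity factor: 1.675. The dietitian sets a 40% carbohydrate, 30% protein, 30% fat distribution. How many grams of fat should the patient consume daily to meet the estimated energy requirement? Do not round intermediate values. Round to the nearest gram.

69 g/day

Mifflin-St Jeor (female): BMR = 10(73) + 6.25(156) − 5(60) − 161 = 730 + 975 − 300 − 161 = 1244 kcal/day.
TEE = 1244 × 1.675 = 2083.7 kcal/day.
Fat energy = 30% × 2083.7 = 625.11 kcal.
Fat = 625.11 ÷ 9 kcal/g = 69.4567 g.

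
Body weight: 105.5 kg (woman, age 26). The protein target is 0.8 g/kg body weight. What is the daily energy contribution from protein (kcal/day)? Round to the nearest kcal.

Protein = 0.8 g/kg × 105.5 kg = 84.4 g/day.
Protein energy = 84.4 g × 4 kcal/g = 337.6 kcal/day.

338 kcal/day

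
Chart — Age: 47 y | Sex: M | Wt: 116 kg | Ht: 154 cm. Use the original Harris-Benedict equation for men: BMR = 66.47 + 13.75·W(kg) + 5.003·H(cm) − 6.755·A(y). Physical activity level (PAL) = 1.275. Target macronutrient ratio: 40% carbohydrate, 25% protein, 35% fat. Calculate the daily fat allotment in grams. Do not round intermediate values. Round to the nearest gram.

105 g/day

Harris-Benedict: BMR = 66.47 + 13.75(116) + 5.003(154) − 6.755(47) = 2114.447 kcal/day.
TEE = 2114.447 × 1.275 = 2695.9199 kcal/day.
Fat energy = 35% × 2695.9199 = 943.572 kcal.
Fat = 943.572 ÷ 9 kcal/g = 104.8413 g.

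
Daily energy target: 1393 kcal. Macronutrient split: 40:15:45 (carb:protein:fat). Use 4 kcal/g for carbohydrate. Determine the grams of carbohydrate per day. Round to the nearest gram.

139 g/day

Carbohydrate energy = 40% × 1393 = 557.2 kcal.
At 4 kcal/g: 557.2 ÷ 4 = 139.3 g.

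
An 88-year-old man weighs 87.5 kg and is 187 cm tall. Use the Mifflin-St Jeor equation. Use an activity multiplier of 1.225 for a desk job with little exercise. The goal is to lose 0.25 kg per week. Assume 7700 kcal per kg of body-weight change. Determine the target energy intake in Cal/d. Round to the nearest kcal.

1696 Cal/d

Mifflin-St Jeor (male): BMR = 10(87.5) + 6.25(187) − 5(88) + 5 = 875 + 1168.75 − 440 + 5 = 1608.75 kcal/day.
TEE = 1608.75 × 1.225 = 1970.7188 kcal/day.
Required daily deficit = 0.25 × 7700 ÷ 7 = 275 kcal/day.
Target intake = 1970.7188 − 275 = 1695.7188 kcal/day.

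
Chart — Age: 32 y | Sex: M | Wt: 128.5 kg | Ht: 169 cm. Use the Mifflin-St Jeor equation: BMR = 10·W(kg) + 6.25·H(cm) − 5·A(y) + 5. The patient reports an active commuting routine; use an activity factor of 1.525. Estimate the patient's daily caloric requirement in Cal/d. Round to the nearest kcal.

3334 Cal/d

Mifflin-St Jeor (male): BMR = 10(128.5) + 6.25(169) − 5(32) + 5 = 1285 + 1056.25 − 160 + 5 = 2186.25 kcal/day.
TEE = BMR × activity factor = 2186.25 × 1.525 = 3334.0313 kcal/day.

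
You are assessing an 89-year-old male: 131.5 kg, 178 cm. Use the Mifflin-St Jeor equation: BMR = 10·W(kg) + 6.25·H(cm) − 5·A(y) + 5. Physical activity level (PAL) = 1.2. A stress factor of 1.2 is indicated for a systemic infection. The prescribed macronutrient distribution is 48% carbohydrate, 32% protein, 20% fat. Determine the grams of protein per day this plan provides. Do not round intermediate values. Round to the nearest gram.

229 g/day

Mifflin-St Jeor (male): BMR = 10(131.5) + 6.25(178) − 5(89) + 5 = 1315 + 1112.5 − 445 + 5 = 1987.5 kcal/day.
TEE = 1987.5 × 1.2 = 2385 kcal/day.
With stress factor 1.2: 2385 × 1.2 = 2862 kcal/day.
Protein energy = 32% × 2862 = 915.84 kcal.
Protein = 915.84 ÷ 4 kcal/g = 228.96 g.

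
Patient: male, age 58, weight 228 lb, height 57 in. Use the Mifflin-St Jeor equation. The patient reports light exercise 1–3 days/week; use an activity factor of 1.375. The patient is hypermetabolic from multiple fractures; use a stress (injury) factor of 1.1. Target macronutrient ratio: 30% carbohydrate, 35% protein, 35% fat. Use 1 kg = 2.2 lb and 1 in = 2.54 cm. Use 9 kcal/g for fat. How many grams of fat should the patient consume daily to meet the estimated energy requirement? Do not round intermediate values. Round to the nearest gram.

97 g/day

Convert to metric: weight = 228 ÷ 2.2 = 103.6364 kg; height = 57 × 2.54 = 144.78 cm.
Mifflin-St Jeor (male): BMR = 10(103.6364) + 6.25(144.78) − 5(58) + 5 = 1036.3636 + 904.875 − 290 + 5 = 1656.2386 kcal/day.
TEE = 1656.2386 × 1.375 = 2277.3281 kcal/day.
With stress factor 1.1: 2277.3281 × 1.1 = 2505.0609 kcal/day.
Fat energy = 35% × 2505.0609 = 876.7713 kcal.
Fat = 876.7713 ÷ 9 kcal/g = 97.419 g.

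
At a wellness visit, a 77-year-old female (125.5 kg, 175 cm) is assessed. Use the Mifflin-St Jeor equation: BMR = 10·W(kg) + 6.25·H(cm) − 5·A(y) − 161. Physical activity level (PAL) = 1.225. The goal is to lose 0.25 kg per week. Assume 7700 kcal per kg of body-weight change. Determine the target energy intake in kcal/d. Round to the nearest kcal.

1933 kcal/d

Mifflin-St Jeor (female): BMR = 10(125.5) + 6.25(175) − 5(77) − 161 = 1255 + 1093.75 − 385 − 161 = 1802.75 kcal/day.
TEE = 1802.75 × 1.225 = 2208.3688 kcal/day.
Required daily deficit = 0.25 × 7700 ÷ 7 = 275 kcal/day.
Target intake = 2208.3688 − 275 = 1933.3688 kcal/day.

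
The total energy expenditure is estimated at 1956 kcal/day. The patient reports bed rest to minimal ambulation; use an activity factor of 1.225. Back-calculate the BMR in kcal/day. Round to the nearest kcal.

BMR = TEE ÷ activity factor = 1956 ÷ 1.225 = 1596.7347 kcal/day.

1597 kcal/day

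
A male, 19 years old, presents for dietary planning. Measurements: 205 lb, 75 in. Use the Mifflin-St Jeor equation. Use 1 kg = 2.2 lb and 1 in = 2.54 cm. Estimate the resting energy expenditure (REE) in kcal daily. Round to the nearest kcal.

Convert to metric: weight = 205 ÷ 2.2 = 93.1818 kg; height = 75 × 2.54 = 190.5 cm.
Mifflin-St Jeor (male): BMR = 10(93.1818) + 6.25(190.5) − 5(19) + 5 = 931.8182 + 1190.625 − 95 + 5 = 2032.4432 kcal/day.

2032 kcal daily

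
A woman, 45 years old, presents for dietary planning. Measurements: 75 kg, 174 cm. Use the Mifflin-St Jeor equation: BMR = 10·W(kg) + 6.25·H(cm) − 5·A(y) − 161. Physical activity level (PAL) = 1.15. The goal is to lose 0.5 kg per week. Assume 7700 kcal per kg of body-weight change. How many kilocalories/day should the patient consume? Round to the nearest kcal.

Mifflin-St Jeor (female): BMR = 10(75) + 6.25(174) − 5(45) − 161 = 750 + 1087.5 − 225 − 161 = 1451.5 kcal/day.
TEE = 1451.5 × 1.15 = 1669.225 kcal/day.
Required daily deficit = 0.5 × 7700 ÷ 7 = 550 kcal/day.
Target intake = 1669.225 − 550 = 1119.225 kcal/day.

1119 kilocalories/day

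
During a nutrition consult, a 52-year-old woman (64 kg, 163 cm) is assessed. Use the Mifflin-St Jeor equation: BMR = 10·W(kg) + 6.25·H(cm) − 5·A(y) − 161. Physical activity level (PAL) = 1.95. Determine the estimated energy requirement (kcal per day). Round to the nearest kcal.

Mifflin-St Jeor (female): BMR = 10(64) + 6.25(163) − 5(52) − 161 = 640 + 1018.75 − 260 − 161 = 1237.75 kcal/day.
TEE = BMR × activity factor = 1237.75 × 1.95 = 2413.6125 kcal/day.

2414 kcal per day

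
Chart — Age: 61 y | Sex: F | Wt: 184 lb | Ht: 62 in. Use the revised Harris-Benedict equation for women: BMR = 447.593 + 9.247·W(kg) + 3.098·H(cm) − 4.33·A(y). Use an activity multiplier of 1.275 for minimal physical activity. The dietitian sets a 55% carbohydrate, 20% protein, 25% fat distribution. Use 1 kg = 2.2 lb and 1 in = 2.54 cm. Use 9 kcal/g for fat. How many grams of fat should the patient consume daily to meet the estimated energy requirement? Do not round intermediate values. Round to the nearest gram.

Convert to metric: weight = 184 ÷ 2.2 = 83.6364 kg; height = 62 × 2.54 = 157.48 cm.
Harris-Benedict: BMR = 447.593 + 9.247(83.6364) + 3.098(157.48) − 4.33(61) = 1444.7215 kcal/day.
TEE = 1444.7215 × 1.275 = 1842.0199 kcal/day.
Fat energy = 25% × 1842.0199 = 460.505 kcal.
Fat = 460.505 ÷ 9 kcal/g = 51.1672 g.

51 g/day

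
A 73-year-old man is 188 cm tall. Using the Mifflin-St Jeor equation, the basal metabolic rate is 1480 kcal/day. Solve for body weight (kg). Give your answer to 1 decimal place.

66.5 kg

1480 = 10·W + 6.25(188) − 5(73) + 5
10·W = 1480 − 815 = 665, so W = 66.5 kg.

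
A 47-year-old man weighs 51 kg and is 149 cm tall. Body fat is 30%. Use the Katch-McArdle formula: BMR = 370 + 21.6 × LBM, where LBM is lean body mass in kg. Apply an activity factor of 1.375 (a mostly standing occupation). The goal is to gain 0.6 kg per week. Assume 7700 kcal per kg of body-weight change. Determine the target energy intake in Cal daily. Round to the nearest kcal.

2229 Cal daily

LBM = 51 × (1 − 0.3) = 35.7 kg. Katch-McArdle: BMR = 370 + 21.6 × 35.7 = 1141.12 kcal/day.
TEE = 1141.12 × 1.375 = 1569.04 kcal/day.
Required daily surplus = 0.6 × 7700 ÷ 7 = 660 kcal/day.
Target intake = 1569.04 + 660 = 2229.04 kcal/day.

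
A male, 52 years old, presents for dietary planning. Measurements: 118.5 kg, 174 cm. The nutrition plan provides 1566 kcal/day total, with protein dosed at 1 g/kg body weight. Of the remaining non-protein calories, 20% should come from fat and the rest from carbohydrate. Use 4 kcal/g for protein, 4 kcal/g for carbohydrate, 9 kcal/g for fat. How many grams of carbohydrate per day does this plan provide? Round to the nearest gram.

Protein = 1 × 118.5 = 118.5 g → 118.5 × 4 = 474 kcal.
Non-protein calories = 1566 − 474 = 1092 kcal.
Fat: 20% × 1092 = 218.4 kcal; carbohydrate: 873.6 kcal.
Carbohydrate: 873.6 kcal ÷ 4 kcal/g = 218.4 g.

218 g/day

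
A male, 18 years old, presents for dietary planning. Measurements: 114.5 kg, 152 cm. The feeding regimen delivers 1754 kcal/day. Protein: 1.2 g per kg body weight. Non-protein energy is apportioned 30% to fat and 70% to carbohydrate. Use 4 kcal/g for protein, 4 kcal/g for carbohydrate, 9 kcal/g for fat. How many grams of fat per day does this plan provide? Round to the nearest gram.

Protein = 1.2 × 114.5 = 137.4 g → 137.4 × 4 = 549.6 kcal.
Non-protein calories = 1754 − 549.6 = 1204.4 kcal.
Fat: 30% × 1204.4 = 361.32 kcal; carbohydrate: 843.08 kcal.
Fat: 361.32 kcal ÷ 9 kcal/g = 40.1467 g.

40 g/day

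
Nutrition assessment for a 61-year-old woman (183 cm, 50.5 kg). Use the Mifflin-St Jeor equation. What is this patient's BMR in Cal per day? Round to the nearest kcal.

1183 Cal per day

Mifflin-St Jeor (female): BMR = 10(50.5) + 6.25(183) − 5(61) − 161 = 505 + 1143.75 − 305 − 161 = 1182.75 kcal/day.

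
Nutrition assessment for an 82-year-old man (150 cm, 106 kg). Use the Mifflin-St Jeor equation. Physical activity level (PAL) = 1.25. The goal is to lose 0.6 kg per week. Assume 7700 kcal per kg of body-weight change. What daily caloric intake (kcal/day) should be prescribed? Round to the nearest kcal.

Mifflin-St Jeor (male): BMR = 10(106) + 6.25(150) − 5(82) + 5 = 1060 + 937.5 − 410 + 5 = 1592.5 kcal/day.
TEE = 1592.5 × 1.25 = 1990.625 kcal/day.
Required daily deficit = 0.6 × 7700 ÷ 7 = 660 kcal/day.
Target intake = 1990.625 − 660 = 1330.625 kcal/day.

1331 kcal/day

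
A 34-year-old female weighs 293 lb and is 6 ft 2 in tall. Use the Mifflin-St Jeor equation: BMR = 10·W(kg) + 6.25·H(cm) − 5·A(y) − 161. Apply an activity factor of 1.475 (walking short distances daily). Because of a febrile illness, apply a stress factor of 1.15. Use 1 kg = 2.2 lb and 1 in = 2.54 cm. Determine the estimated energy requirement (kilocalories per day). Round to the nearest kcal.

Convert to metric: weight = 293 ÷ 2.2 = 133.1818 kg; height = (6×12 + 2) × 2.54 = 74 × 2.54 = 187.96 cm.
Mifflin-St Jeor (female): BMR = 10(133.1818) + 6.25(187.96) − 5(34) − 161 = 1331.8182 + 1174.75 − 170 − 161 = 2175.5682 kcal/day.
TEE = BMR × activity factor = 2175.5682 × 1.475 = 3208.9631 kcal/day.
Apply stress factor: 3208.9631 × 1.15 = 3690.3075 kcal/day.

3690 kilocalories per day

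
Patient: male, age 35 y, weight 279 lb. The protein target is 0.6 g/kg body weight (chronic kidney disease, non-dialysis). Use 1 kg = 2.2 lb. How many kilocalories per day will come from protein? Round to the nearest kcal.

304 kcal/day

Weight in kg = 279 ÷ 2.2 = 126.8182 kg.
Protein = 0.6 g/kg × 126.8182 kg = 76.0909 g/day.
Protein energy = 76.0909 g × 4 kcal/g = 304.3636 kcal/day.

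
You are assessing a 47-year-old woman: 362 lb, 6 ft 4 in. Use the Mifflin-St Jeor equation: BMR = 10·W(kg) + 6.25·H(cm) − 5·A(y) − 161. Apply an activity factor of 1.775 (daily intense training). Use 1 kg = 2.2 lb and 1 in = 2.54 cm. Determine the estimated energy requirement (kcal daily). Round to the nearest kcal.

Convert to metric: weight = 362 ÷ 2.2 = 164.5455 kg; height = (6×12 + 4) × 2.54 = 76 × 2.54 = 193.04 cm.
Mifflin-St Jeor (female): BMR = 10(164.5455) + 6.25(193.04) − 5(47) − 161 = 1645.4545 + 1206.5 − 235 − 161 = 2455.9545 kcal/day.
TEE = BMR × activity factor = 2455.9545 × 1.775 = 4359.3193 kcal/day.

4359 kcal daily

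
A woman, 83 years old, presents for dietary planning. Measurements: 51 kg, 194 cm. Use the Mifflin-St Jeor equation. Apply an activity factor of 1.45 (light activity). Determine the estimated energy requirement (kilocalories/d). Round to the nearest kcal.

1662 kilocalories/d

Mifflin-St Jeor (female): BMR = 10(51) + 6.25(194) − 5(83) − 161 = 510 + 1212.5 − 415 − 161 = 1146.5 kcal/day.
TEE = BMR × activity factor = 1146.5 × 1.45 = 1662.425 kcal/day.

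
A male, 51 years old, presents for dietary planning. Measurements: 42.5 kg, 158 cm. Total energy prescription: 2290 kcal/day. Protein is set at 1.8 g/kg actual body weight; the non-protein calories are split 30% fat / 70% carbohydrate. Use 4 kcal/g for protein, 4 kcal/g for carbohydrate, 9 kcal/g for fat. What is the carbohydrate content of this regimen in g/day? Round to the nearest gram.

Protein = 1.8 × 42.5 = 76.5 g → 76.5 × 4 = 306 kcal.
Non-protein calories = 2290 − 306 = 1984 kcal.
Fat: 30% × 1984 = 595.2 kcal; carbohydrate: 1388.8 kcal.
Carbohydrate: 1388.8 kcal ÷ 4 kcal/g = 347.2 g.

347 g/day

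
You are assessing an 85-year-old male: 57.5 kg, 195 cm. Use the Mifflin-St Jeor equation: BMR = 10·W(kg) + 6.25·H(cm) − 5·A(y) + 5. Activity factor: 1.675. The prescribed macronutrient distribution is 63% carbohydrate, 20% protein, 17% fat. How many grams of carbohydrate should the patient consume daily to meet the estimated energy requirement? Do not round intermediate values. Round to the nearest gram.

362 g/day

Mifflin-St Jeor (male): BMR = 10(57.5) + 6.25(195) − 5(85) + 5 = 575 + 1218.75 − 425 + 5 = 1373.75 kcal/day.
TEE = 1373.75 × 1.675 = 2301.0313 kcal/day.
Carbohydrate energy = 63% × 2301.0313 = 1449.6497 kcal.
Carbohydrate = 1449.6497 ÷ 4 kcal/g = 362.4124 g.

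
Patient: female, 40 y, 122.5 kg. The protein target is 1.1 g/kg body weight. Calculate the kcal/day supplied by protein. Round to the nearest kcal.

Protein = 1.1 g/kg × 122.5 kg = 134.75 g/day.
Protein energy = 134.75 g × 4 kcal/g = 539 kcal/day.

539 kcal/day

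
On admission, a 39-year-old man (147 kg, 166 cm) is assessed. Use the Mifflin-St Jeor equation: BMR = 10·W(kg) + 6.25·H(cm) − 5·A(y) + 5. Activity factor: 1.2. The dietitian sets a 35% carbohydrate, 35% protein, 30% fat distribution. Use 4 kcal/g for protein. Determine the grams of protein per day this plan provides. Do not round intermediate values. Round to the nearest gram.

Mifflin-St Jeor (male): BMR = 10(147) + 6.25(166) − 5(39) + 5 = 1470 + 1037.5 − 195 + 5 = 2317.5 kcal/day.
TEE = 2317.5 × 1.2 = 2781 kcal/day.
Protein energy = 35% × 2781 = 973.35 kcal.
Protein = 973.35 ÷ 4 kcal/g = 243.3375 g.

243 g/day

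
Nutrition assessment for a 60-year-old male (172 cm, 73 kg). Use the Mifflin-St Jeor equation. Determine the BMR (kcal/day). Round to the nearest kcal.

Mifflin-St Jeor (male): BMR = 10(73) + 6.25(172) − 5(60) + 5 = 730 + 1075 − 300 + 5 = 1510 kcal/day.

1510 kcal/day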